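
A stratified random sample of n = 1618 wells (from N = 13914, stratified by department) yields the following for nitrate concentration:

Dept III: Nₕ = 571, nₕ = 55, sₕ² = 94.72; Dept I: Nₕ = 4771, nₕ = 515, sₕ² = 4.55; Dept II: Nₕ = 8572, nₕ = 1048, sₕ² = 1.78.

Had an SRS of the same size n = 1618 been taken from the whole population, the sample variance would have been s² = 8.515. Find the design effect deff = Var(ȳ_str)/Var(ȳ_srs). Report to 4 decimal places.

Var(ȳ_str) = Σ Wₕ²(1−fₕ)sₕ²/nₕ with Wₕ = Nₕ/13914:
  Dept III: (571/13914)²·(1−55/571)·94.72/55 = 0.0026209625
  Dept I: (4771/13914)²·(1−515/4771)·4.55/515 = 9.2664035 × 10^-4
  Dept II: (8572/13914)²·(1−1048/8572)·1.78/1048 = 5.6582961 × 10^-4
  → Var(ȳ_str) = 0.0041134325.
Var(ȳ_srs) = (1 − 1618/13914)·8.515/1618 = 0.0046506964.
deff = 0.0041134325 / 0.0046506964 = 0.8845.

0.8845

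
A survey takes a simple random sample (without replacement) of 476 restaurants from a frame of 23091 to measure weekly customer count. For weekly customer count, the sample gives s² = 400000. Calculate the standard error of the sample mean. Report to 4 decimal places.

Under SRS without replacement, Var(ȳ) = (1 − f)·s²/n with f = n/N = 476/23091 = 0.02061409.
Var(ȳ) = (1 − 0.02061409)·400000/476 = 0.97938591·840.33613 = 823.01337.
SE(ȳ) = √(823.01337) = 28.6882.

28.6882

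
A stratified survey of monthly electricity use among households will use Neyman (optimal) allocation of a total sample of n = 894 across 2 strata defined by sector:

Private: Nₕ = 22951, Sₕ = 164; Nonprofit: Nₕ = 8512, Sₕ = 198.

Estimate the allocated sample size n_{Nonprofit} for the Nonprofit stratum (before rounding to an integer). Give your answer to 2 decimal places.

Neyman allocation: nₕ = n·NₕSₕ / Σⱼ NⱼSⱼ.
Σ NⱼSⱼ = 22951·164 + 8512·198 = 5.44934 × 10^6.
n_{Nonprofit} = 894·8512·198 / (5.44934 × 10^6) = 276.50.

276.50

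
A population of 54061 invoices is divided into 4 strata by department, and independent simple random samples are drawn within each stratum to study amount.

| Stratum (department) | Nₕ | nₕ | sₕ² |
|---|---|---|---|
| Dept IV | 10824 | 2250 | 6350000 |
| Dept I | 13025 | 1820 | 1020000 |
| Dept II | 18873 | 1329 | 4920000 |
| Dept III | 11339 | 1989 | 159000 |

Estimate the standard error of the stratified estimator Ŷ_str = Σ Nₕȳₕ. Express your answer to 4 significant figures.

Var(Ŷ_str) = Σₕ Nₕ²(1 − fₕ)sₕ²/nₕ.
Dept IV: 10824²·(1 − 2250/10824)·6350000/2250 = 2.6191627 × 10^11.
Dept I: 13025²·(1 − 1820/13025)·1020000/1820 = 8.1793422 × 10^10.
Dept II: 18873²·(1 − 1329/18873)·4920000/1329 = 1.225772 × 10^12.
Dept III: 11339²·(1 − 1989/11339)·159000/1989 = 8.4751756 × 10^9.
Sum = 1.5779569 × 10^12.
SE = √(1.5779569 × 10^12) = 1.256 × 10^6.

1.256 × 10^6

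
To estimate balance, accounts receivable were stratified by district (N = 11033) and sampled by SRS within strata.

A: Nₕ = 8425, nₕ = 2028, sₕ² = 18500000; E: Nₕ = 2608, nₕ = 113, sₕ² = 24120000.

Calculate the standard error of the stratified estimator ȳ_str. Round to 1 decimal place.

Var(ȳ_str) = Σₕ Wₕ²(1 − fₕ)sₕ²/nₕ with Wₕ = Nₕ/N, N = 11033.
A: Wₕ = 0.76361824; term = 0.76361824²·(1 − 0.24071217)·18500000/2028 = 4038.8972.
E: Wₕ = 0.23638176; term = 0.23638176²·(1 − 0.04332822)·24120000/113 = 11410.108.
Sum = 15449.005.
SE = √(15449.005) = 124.3.

124.3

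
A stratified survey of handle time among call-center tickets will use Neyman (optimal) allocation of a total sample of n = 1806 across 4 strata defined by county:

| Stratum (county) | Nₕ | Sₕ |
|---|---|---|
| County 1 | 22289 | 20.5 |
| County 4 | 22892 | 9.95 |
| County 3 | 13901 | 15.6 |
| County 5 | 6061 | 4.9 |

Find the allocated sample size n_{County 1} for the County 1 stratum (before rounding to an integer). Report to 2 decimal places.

Neyman allocation: nₕ = n·NₕSₕ / Σⱼ NⱼSⱼ.
Σ NⱼSⱼ = 22289·20.5 + 22892·9.95 + 13901·15.6 + 6061·4.9 = 931254.4.
n_{County 1} = 1806·22289·20.5 / 931254.4 = 886.12.

886.12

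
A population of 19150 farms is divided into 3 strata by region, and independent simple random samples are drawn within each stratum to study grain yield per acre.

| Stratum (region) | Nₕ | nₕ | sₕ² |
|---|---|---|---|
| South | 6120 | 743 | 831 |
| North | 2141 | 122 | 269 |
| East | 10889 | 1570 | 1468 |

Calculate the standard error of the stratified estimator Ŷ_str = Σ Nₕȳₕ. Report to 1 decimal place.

Var(Ŷ_str) = Σₕ Nₕ²(1 − fₕ)sₕ²/nₕ.
South: 6120²·(1 − 743/6120)·831/743 = 3.6804733 × 10^7.
North: 2141²·(1 − 122/2141)·269/122 = 9.5311529 × 10^6.
East: 10889²·(1 − 1570/10889)·1468/1570 = 9.4881974 × 10^7.
Sum = 1.4121786 × 10^8.
SE = √(1.4121786 × 10^8) = 11883.5.

11883.5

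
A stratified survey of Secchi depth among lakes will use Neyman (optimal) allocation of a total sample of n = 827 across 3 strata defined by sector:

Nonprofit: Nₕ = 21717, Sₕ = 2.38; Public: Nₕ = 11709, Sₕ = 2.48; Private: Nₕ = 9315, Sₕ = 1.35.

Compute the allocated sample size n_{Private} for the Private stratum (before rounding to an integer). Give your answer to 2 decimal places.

Neyman allocation: nₕ = n·NₕSₕ / Σⱼ NⱼSⱼ.
Σ NⱼSⱼ = 21717·2.38 + 11709·2.48 + 9315·1.35 = 93300.03.
n_{Private} = 827·9315·1.35 / 93300.03 = 111.47.

111.47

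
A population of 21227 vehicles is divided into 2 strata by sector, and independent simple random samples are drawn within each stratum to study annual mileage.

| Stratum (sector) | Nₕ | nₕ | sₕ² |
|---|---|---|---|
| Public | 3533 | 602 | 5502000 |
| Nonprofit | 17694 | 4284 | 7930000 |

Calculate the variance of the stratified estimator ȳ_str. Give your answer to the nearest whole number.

1185

Var(ȳ_str) = Σₕ Wₕ²(1 − fₕ)sₕ²/nₕ with Wₕ = Nₕ/N, N = 21227.
Public: Wₕ = 0.16643897; term = 0.16643897²·(1 − 0.17039343)·5502000/602 = 210.04208.
Nonprofit: Wₕ = 0.83356103; term = 0.83356103²·(1 − 0.24211597)·7930000/4284 = 974.76805.
Sum = 1184.8101.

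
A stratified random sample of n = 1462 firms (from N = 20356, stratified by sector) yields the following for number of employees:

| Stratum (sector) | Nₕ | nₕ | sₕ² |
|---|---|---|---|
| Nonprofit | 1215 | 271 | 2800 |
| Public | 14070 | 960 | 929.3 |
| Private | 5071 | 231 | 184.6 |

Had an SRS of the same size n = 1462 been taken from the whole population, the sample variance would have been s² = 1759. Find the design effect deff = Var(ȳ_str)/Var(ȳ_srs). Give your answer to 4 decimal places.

Var(ȳ_str) = Σ Wₕ²(1−fₕ)sₕ²/nₕ with Wₕ = Nₕ/20356:
  Nonprofit: (1215/20356)²·(1−271/1215)·2800/271 = 0.028599084
  Public: (14070/20356)²·(1−960/14070)·929.3/960 = 0.43091996
  Private: (5071/20356)²·(1−231/5071)·184.6/231 = 0.047334065
  → Var(ȳ_str) = 0.50685311.
Var(ȳ_srs) = (1 − 1462/20356)·1759/1462 = 1.1167345.
deff = 0.50685311 / 1.1167345 = 0.4539.

0.4539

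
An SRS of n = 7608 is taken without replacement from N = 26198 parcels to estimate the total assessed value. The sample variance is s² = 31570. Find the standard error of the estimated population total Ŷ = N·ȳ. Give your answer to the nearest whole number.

44955

Var(Ŷ) = N²·Var(ȳ) = N²·(1 − n/N)·s²/n.
f = 7608/26198 = 0.29040385; Var(ȳ) = 0.70959615·31570/7608 = 2.9445256.
Var(Ŷ) = 26198² · 2.9445256 = 2.0209316 × 10^9.
SE(Ŷ) = √(2.0209316 × 10^9) = 44955.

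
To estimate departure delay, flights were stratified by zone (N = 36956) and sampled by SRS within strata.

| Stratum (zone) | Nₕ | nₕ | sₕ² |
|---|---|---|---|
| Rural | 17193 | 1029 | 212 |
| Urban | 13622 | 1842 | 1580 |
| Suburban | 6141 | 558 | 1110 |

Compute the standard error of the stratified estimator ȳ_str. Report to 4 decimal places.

0.4389

Var(ȳ_str) = Σₕ Wₕ²(1 − fₕ)sₕ²/nₕ with Wₕ = Nₕ/N, N = 36956.
Rural: Wₕ = 0.46522892; term = 0.46522892²·(1 − 0.05984994)·212/1029 = 0.041922877.
Urban: Wₕ = 0.36860050; term = 0.36860050²·(1 − 0.13522243)·1580/1842 = 0.10078217.
Suburban: Wₕ = 0.16617058; term = 0.16617058²·(1 − 0.09086468)·1110/558 = 0.049937361.
Sum = 0.19264241.
SE = √(0.19264241) = 0.4389.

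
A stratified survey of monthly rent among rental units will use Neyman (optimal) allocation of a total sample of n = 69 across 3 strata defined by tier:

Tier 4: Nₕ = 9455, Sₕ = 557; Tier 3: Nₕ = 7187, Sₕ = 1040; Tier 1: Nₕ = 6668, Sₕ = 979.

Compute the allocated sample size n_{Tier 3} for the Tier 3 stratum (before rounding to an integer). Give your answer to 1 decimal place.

26.8

Neyman allocation: nₕ = n·NₕSₕ / Σⱼ NⱼSⱼ.
Σ NⱼSⱼ = 9455·557 + 7187·1040 + 6668·979 = 1.9268887 × 10^7.
n_{Tier 3} = 69·7187·1040 / (1.9268887 × 10^7) = 26.8.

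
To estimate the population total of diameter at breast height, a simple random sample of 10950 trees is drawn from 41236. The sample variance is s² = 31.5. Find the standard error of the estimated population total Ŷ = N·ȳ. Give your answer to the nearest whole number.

Var(Ŷ) = N²·Var(ȳ) = N²·(1 − n/N)·s²/n.
f = 10950/41236 = 0.26554467; Var(ȳ) = 0.73445533·31.5/10950 = 0.0021128167.
Var(Ŷ) = 41236² · 0.0021128167 = 3.5926498 × 10^6.
SE(Ŷ) = √(3.5926498 × 10^6) = 1895.

1895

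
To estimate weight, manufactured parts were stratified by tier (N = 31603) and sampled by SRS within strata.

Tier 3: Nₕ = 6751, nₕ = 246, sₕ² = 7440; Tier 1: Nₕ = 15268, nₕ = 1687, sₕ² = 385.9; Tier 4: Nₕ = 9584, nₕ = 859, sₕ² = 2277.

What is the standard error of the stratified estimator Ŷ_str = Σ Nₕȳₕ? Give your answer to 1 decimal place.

39965.7

Var(Ŷ_str) = Σₕ Nₕ²(1 − fₕ)sₕ²/nₕ.
Tier 3: 6751²·(1 − 246/6751)·7440/246 = 1.3281687 × 10^9.
Tier 1: 15268²·(1 − 1687/15268)·385.9/1687 = 4.7432236 × 10^7.
Tier 4: 9584²·(1 − 859/9584)·2277/859 = 2.2165734 × 10^8.
Sum = 1.5972583 × 10^9.
SE = √(1.5972583 × 10^9) = 39965.7.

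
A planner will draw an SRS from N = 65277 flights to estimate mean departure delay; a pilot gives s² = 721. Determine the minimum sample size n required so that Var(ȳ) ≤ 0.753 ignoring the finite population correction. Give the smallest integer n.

Without fpc, n₀ = s²/D = 721/0.753 = 957.5033.
Rounding up, n = 958.

958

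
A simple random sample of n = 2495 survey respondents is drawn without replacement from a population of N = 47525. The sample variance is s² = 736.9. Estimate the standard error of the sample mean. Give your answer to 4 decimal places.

Under SRS without replacement, Var(ȳ) = (1 − f)·s²/n with f = n/N = 2495/47525 = 0.05249868.
Var(ȳ) = (1 − 0.05249868)·736.9/2495 = 0.94750132·0.2953507 = 0.27984518.
SE(ȳ) = √(0.27984518) = 0.5290.

0.5290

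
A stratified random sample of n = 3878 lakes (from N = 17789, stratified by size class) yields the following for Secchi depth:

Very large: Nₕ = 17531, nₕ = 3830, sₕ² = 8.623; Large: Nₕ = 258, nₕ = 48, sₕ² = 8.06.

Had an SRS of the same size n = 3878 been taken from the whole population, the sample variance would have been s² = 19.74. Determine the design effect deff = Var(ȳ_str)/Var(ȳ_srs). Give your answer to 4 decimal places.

0.4365

Var(ȳ_str) = Σ Wₕ²(1−fₕ)sₕ²/nₕ with Wₕ = Nₕ/17789:
  Very large: (17531/17789)²·(1−3830/17531)·8.623/3830 = 0.0017088955
  Large: (258/17789)²·(1−48/258)·8.06/48 = 2.8749463 × 10^-5
  → Var(ȳ_str) = 0.001737645.
Var(ȳ_srs) = (1 − 3878/17789)·19.74/3878 = 0.0039805782.
deff = 0.001737645 / 0.0039805782 = 0.4365.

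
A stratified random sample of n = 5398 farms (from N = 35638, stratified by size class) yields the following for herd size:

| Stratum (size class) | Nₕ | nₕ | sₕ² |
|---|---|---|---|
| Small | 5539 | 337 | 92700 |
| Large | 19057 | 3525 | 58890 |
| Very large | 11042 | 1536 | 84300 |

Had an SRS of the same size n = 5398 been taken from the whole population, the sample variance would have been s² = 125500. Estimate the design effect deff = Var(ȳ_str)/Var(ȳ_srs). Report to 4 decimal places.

Var(ȳ_str) = Σ Wₕ²(1−fₕ)sₕ²/nₕ with Wₕ = Nₕ/35638:
  Small: (5539/35638)²·(1−337/5539)·92700/337 = 6.2405792
  Large: (19057/35638)²·(1−3525/19057)·58890/3525 = 3.8934778
  Very large: (11042/35638)²·(1−1536/11042)·84300/1536 = 4.5358143
  → Var(ȳ_str) = 14.669871.
Var(ȳ_srs) = (1 − 5398/35638)·125500/5398 = 19.72783.
deff = 14.669871 / 19.72783 = 0.7436.

0.7436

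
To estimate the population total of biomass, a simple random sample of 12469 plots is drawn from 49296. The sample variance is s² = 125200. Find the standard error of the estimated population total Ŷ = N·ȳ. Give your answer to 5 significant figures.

135010

Var(Ŷ) = N²·Var(ȳ) = N²·(1 − n/N)·s²/n.
f = 12469/49296 = 0.25294142; Var(ȳ) = 0.74705858·125200/12469 = 7.5011416.
Var(Ŷ) = 49296² · 7.5011416 = 1.8228491 × 10^10.
SE(Ŷ) = √(1.8228491 × 10^10) = 135010.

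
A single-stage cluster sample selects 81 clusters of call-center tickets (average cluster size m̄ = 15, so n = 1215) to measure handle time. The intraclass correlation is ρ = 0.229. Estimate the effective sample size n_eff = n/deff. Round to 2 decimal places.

deff = 1 + (15 − 1)·0.229 = 1 + 3.206 = 4.206.
n_eff = 1215 / 4.206 = 288.87.

288.87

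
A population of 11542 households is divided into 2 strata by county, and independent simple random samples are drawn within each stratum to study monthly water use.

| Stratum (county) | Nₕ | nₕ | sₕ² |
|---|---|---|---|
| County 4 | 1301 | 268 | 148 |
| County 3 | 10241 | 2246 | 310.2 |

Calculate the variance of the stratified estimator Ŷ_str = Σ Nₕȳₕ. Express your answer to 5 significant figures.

1.2050 × 10^7

Var(Ŷ_str) = Σₕ Nₕ²(1 − fₕ)sₕ²/nₕ.
County 4: 1301²·(1 − 268/1301)·148/268 = 742171.96.
County 3: 10241²·(1 − 2246/10241)·310.2/2246 = 1.1308184 × 10^7.
Sum = 1.2050356 × 10^7.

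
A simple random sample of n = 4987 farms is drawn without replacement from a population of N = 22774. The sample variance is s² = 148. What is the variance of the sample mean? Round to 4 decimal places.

Under SRS without replacement, Var(ȳ) = (1 − f)·s²/n with f = n/N = 4987/22774 = 0.21897778.
Var(ȳ) = (1 − 0.21897778)·148/4987 = 0.78102222·0.029677161 = 0.023178522.

0.0232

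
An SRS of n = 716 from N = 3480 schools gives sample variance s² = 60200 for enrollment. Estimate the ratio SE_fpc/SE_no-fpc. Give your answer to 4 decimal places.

f = n/N = 716/3480 = 0.20574713.
SE_no-fpc = √(s²/n) = 9.1694172; SE_fpc = √((1−f)s²/n) = 8.171864.
Ratio = √(1−f) = 0.89120866.

0.8912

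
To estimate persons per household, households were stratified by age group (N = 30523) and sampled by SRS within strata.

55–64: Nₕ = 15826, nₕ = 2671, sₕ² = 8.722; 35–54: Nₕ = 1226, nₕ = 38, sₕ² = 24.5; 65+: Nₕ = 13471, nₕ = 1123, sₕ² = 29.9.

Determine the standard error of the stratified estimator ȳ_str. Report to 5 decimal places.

Var(ȳ_str) = Σₕ Wₕ²(1 − fₕ)sₕ²/nₕ with Wₕ = Nₕ/N, N = 30523.
55–64: Wₕ = 0.51849425; term = 0.51849425²·(1 − 0.16877291)·8.722/2671 = 7.2970912 × 10^-4.
35–54: Wₕ = 0.04016643; term = 0.04016643²·(1 − 0.03099511)·24.5/38 = 0.0010079407.
65+: Wₕ = 0.44133932; term = 0.44133932²·(1 − 0.08336426)·29.9/1123 = 0.0047537184.
Sum = 0.0064913682.
SE = √(0.0064913682) = 0.08057.

0.08057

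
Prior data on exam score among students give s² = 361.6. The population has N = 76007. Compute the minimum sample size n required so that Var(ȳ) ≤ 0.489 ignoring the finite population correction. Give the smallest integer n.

740

Without fpc, n₀ = s²/D = 361.6/0.489 = 739.4683.
Rounding up, n = 740.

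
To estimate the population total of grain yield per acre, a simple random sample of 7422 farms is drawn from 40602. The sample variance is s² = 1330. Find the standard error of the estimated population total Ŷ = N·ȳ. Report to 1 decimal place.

Var(Ŷ) = N²·Var(ȳ) = N²·(1 − n/N)·s²/n.
f = 7422/40602 = 0.18279888; Var(ȳ) = 0.81720112·1330/7422 = 0.14643997.
Var(Ŷ) = 40602² · 0.14643997 = 2.4140957 × 10^8.
SE(Ŷ) = √(2.4140957 × 10^8) = 15537.4.

15537.4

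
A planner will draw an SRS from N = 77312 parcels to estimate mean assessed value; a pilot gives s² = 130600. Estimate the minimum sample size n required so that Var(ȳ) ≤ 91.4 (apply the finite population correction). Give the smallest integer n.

Without fpc, n₀ = s²/D = 130600/91.4 = 1428.8840.
With fpc, (1 − n/N)·s²/n ≤ D requires n ≥ n₀/(1 + n₀/N) = 1428.8840/(1 + 1428.8840/77312) = 1402.9545.
Rounding up, n = 1403.

1403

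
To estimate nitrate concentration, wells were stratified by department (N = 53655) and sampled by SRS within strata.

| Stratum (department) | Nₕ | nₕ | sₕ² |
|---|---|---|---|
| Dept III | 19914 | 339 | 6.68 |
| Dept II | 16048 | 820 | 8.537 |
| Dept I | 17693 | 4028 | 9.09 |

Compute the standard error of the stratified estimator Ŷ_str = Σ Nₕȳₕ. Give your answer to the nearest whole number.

Var(Ŷ_str) = Σₕ Nₕ²(1 − fₕ)sₕ²/nₕ.
Dept III: 19914²·(1 − 339/19914)·6.68/339 = 7.6813409 × 10^6.
Dept II: 16048²·(1 − 820/16048)·8.537/820 = 2.5442232 × 10^6.
Dept I: 17693²·(1 − 4028/17693)·9.09/4028 = 545614.04.
Sum = 1.0771178 × 10^7.
SE = √(1.0771178 × 10^7) = 3282.

3282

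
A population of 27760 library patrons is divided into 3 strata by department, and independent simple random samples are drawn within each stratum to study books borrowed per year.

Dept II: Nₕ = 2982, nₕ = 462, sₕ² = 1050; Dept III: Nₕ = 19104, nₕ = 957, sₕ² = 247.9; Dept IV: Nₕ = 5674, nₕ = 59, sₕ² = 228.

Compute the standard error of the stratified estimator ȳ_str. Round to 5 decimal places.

0.54632

Var(ȳ_str) = Σₕ Wₕ²(1 − fₕ)sₕ²/nₕ with Wₕ = Nₕ/N, N = 27760.
Dept II: Wₕ = 0.10742075; term = 0.10742075²·(1 − 0.15492958)·1050/462 = 0.022162389.
Dept III: Wₕ = 0.68818444; term = 0.68818444²·(1 − 0.05009422)·247.9/957 = 0.11653458.
Dept IV: Wₕ = 0.20439481; term = 0.20439481²·(1 − 0.01039831)·228/59 = 0.1597655.
Sum = 0.29846247.
SE = √(0.29846247) = 0.54632.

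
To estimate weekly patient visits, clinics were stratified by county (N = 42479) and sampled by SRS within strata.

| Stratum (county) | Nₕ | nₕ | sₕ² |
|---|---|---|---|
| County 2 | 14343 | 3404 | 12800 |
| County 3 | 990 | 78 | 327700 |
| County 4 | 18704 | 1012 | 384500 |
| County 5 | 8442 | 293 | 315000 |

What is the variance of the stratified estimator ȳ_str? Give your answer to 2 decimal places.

113.09

Var(ȳ_str) = Σₕ Wₕ²(1 − fₕ)sₕ²/nₕ with Wₕ = Nₕ/N, N = 42479.
County 2: Wₕ = 0.33764919; term = 0.33764919²·(1 − 0.23732831)·12800/3404 = 0.32695612.
County 3: Wₕ = 0.02330563; term = 0.02330563²·(1 − 0.07878788)·327700/78 = 2.1021481.
County 4: Wₕ = 0.44031168; term = 0.44031168²·(1 − 0.05410607)·384500/1012 = 69.675274.
County 5: Wₕ = 0.19873349; term = 0.19873349²·(1 − 0.03470742)·315000/293 = 40.986802.
Sum = 113.09118.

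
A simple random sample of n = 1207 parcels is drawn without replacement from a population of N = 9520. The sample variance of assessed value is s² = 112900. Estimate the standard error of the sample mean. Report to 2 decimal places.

9.04

Under SRS without replacement, Var(ȳ) = (1 − f)·s²/n with f = n/N = 1207/9520 = 0.12678571.
Var(ȳ) = (1 − 0.12678571)·112900/1207 = 0.87321429·93.537697 = 81.678453.
SE(ȳ) = √(81.678453) = 9.04.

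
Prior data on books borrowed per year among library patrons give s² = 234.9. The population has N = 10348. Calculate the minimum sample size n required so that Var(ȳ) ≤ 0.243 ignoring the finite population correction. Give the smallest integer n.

Without fpc, n₀ = s²/D = 234.9/0.243 = 966.6667.
Rounding up, n = 967.

967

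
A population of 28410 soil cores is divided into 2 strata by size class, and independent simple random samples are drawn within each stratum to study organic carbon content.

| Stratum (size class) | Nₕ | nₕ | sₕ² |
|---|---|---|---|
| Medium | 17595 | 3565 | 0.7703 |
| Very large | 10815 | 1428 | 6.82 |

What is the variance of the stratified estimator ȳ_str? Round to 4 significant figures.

6.668 × 10^-4

Var(ȳ_str) = Σₕ Wₕ²(1 − fₕ)sₕ²/nₕ with Wₕ = Nₕ/N, N = 28410.
Medium: Wₕ = 0.61932418; term = 0.61932418²·(1 − 0.20261438)·0.7703/3565 = 6.6085296 × 10^-5.
Very large: Wₕ = 0.38067582; term = 0.38067582²·(1 − 0.13203883)·6.82/1428 = 6.0071301 × 10^-4.
Sum = 6.6679831 × 10^-4.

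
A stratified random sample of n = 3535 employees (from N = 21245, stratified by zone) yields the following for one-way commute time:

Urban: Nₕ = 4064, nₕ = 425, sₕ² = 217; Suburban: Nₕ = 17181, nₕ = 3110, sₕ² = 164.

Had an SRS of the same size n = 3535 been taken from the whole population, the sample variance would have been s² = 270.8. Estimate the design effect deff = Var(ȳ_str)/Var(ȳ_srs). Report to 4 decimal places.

0.7043

Var(ȳ_str) = Σ Wₕ²(1−fₕ)sₕ²/nₕ with Wₕ = Nₕ/21245:
  Urban: (4064/21245)²·(1−425/4064)·217/425 = 0.01672989
  Suburban: (17181/21245)²·(1−3110/17181)·164/3110 = 0.028245118
  → Var(ȳ_str) = 0.044975008.
Var(ȳ_srs) = (1 − 3535/21245)·270.8/3535 = 0.063858846.
deff = 0.044975008 / 0.063858846 = 0.7043.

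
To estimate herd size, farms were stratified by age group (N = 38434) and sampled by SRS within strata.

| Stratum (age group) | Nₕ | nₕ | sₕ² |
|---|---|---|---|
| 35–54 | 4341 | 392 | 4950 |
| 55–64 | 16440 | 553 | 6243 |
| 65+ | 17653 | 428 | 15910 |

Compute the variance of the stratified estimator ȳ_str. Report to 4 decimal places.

9.7946

Var(ȳ_str) = Σₕ Wₕ²(1 − fₕ)sₕ²/nₕ with Wₕ = Nₕ/N, N = 38434.
35–54: Wₕ = 0.11294687; term = 0.11294687²·(1 − 0.09030177)·4950/392 = 0.14654293.
55–64: Wₕ = 0.42774627; term = 0.42774627²·(1 − 0.03363747)·6243/553 = 1.9960929.
65+: Wₕ = 0.45930686; term = 0.45930686²·(1 − 0.02424517)·15910/428 = 7.6519653.
Sum = 9.7946011.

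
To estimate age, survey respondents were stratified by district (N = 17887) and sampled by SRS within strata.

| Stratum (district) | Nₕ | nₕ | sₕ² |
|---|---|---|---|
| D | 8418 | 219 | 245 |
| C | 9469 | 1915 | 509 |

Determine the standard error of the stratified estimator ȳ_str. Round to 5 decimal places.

0.54841

Var(ȳ_str) = Σₕ Wₕ²(1 − fₕ)sₕ²/nₕ with Wₕ = Nₕ/N, N = 17887.
D: Wₕ = 0.47062112; term = 0.47062112²·(1 − 0.02601568)·245/219 = 0.24133303.
C: Wₕ = 0.52937888; term = 0.52937888²·(1 − 0.20223888)·509/1915 = 0.05942307.
Sum = 0.3007561.
SE = √(0.3007561) = 0.54841.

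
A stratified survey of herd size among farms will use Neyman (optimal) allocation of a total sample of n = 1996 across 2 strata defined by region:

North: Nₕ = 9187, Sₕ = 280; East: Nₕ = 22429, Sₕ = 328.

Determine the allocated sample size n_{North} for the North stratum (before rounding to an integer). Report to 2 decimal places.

517.11

Neyman allocation: nₕ = n·NₕSₕ / Σⱼ NⱼSⱼ.
Σ NⱼSⱼ = 9187·280 + 22429·328 = 9.929072 × 10^6.
n_{North} = 1996·9187·280 / (9.929072 × 10^6) = 517.11.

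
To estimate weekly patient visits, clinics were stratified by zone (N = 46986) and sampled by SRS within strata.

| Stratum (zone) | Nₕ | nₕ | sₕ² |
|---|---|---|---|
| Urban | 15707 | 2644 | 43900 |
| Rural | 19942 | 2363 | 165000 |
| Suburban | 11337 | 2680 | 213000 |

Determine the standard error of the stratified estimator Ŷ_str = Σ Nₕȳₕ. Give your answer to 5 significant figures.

188910

Var(Ŷ_str) = Σₕ Nₕ²(1 − fₕ)sₕ²/nₕ.
Urban: 15707²·(1 − 2644/15707)·43900/2644 = 3.406742 × 10^9.
Rural: 19942²·(1 − 2363/19942)·165000/2363 = 2.4478404 × 10^10.
Suburban: 11337²·(1 − 2680/11337)·213000/2680 = 7.8002833 × 10^9.
Sum = 3.5685429 × 10^10.
SE = √(3.5685429 × 10^10) = 188910.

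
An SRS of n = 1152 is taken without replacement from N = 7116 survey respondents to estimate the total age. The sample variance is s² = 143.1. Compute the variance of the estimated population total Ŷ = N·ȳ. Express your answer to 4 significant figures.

Var(Ŷ) = N²·Var(ȳ) = N²·(1 − n/N)·s²/n.
f = 1152/7116 = 0.16188870; Var(ȳ) = 0.83811130·143.1/1152 = 0.10410914.
Var(Ŷ) = 7116² · 0.10410914 = 5.271822 × 10^6.

5.272 × 10^6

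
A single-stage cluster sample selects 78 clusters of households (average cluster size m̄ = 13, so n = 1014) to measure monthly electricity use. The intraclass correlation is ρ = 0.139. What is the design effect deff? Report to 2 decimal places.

2.67

deff = 1 + (13 − 1)·0.139 = 1 + 1.668 = 2.668.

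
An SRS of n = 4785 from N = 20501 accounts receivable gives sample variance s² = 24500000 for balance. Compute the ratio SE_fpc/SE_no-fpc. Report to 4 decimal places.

f = n/N = 4785/20501 = 0.23340325.
SE_no-fpc = √(s²/n) = 71.555344; SE_fpc = √((1−f)s²/n) = 62.650647.
Ratio = √(1−f) = 0.87555511.

0.8756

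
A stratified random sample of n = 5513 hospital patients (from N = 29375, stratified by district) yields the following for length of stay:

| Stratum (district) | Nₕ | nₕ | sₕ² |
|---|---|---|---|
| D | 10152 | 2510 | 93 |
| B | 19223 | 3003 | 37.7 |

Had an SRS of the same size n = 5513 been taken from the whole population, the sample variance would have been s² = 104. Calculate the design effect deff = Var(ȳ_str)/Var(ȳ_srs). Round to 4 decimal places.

0.5134

Var(ȳ_str) = Σ Wₕ²(1−fₕ)sₕ²/nₕ with Wₕ = Nₕ/29375:
  D: (10152/29375)²·(1−2510/10152)·93/2510 = 0.0033312875
  B: (19223/29375)²·(1−3003/19223)·37.7/3003 = 0.0045363054
  → Var(ȳ_str) = 0.0078675929.
Var(ȳ_srs) = (1 − 5513/29375)·104/5513 = 0.015324077.
deff = 0.0078675929 / 0.015324077 = 0.5134.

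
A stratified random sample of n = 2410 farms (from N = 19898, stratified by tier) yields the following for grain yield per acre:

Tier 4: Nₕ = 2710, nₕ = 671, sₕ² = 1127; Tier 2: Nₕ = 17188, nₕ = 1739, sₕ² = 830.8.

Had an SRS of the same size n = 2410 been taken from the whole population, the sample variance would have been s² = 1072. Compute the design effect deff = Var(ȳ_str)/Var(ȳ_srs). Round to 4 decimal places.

Var(ȳ_str) = Σ Wₕ²(1−fₕ)sₕ²/nₕ with Wₕ = Nₕ/19898:
  Tier 4: (2710/19898)²·(1−671/2710)·1127/671 = 0.023440618
  Tier 2: (17188/19898)²·(1−1739/17188)·830.8/1739 = 0.32040831
  → Var(ȳ_str) = 0.34384893.
Var(ȳ_srs) = (1 − 2410/19898)·1072/2410 = 0.39093852.
deff = 0.34384893 / 0.39093852 = 0.8795.

0.8795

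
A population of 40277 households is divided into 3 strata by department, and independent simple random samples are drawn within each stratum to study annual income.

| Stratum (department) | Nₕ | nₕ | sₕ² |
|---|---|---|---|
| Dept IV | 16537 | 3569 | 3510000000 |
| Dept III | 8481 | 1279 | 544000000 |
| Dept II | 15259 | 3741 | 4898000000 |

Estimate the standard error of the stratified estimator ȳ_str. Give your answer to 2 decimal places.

Var(ȳ_str) = Σₕ Wₕ²(1 − fₕ)sₕ²/nₕ with Wₕ = Nₕ/N, N = 40277.
Dept IV: Wₕ = 0.41058172; term = 0.41058172²·(1 − 0.21581907)·3510000000/3569 = 130009.79.
Dept III: Wₕ = 0.21056682; term = 0.21056682²·(1 − 0.15080769)·544000000/1279 = 16014.534.
Dept II: Wₕ = 0.37885145; term = 0.37885145²·(1 − 0.24516679)·4898000000/3741 = 141846.95.
Sum = 287871.27.
SE = √(287871.27) = 536.54.

536.54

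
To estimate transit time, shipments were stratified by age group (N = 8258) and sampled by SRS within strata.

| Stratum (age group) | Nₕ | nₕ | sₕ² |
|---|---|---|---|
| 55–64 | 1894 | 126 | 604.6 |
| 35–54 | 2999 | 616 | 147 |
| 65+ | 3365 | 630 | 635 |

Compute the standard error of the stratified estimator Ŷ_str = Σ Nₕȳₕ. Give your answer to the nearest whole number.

Var(Ŷ_str) = Σₕ Nₕ²(1 − fₕ)sₕ²/nₕ.
55–64: 1894²·(1 − 126/1894)·604.6/126 = 1.6067926 × 10^7.
35–54: 2999²·(1 − 616/2999)·147/616 = 1.7054427 × 10^6.
65+: 3365²·(1 − 630/3365)·635/630 = 9.2763169 × 10^6.
Sum = 2.7049686 × 10^7.
SE = √(2.7049686 × 10^7) = 5201.

5201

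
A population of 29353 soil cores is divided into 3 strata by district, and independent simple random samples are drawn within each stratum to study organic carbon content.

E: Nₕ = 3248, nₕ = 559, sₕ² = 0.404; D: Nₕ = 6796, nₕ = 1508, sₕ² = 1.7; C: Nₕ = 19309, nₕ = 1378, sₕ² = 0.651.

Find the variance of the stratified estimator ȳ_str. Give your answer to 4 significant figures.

2.442 × 10^-4

Var(ȳ_str) = Σₕ Wₕ²(1 − fₕ)sₕ²/nₕ with Wₕ = Nₕ/N, N = 29353.
E: Wₕ = 0.11065308; term = 0.11065308²·(1 − 0.17210591)·0.404/559 = 7.3260755 × 10^-6.
D: Wₕ = 0.23152659; term = 0.23152659²·(1 − 0.22189523)·1.7/1508 = 4.7020518 × 10^-5.
C: Wₕ = 0.65782033; term = 0.65782033²·(1 − 0.07136568)·0.651/1378 = 1.8984146 × 10^-4.
Sum = 2.4418805 × 10^-4.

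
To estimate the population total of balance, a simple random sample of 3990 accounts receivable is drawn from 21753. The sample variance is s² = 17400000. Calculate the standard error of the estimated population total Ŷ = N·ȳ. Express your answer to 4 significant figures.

1.298 × 10^6

Var(Ŷ) = N²·Var(ȳ) = N²·(1 − n/N)·s²/n.
f = 3990/21753 = 0.18342298; Var(ȳ) = 0.81657702·17400000/3990 = 3561.0126.
Var(Ŷ) = 21753² · 3561.0126 = 1.6850463 × 10^12.
SE(Ŷ) = √(1.6850463 × 10^12) = 1.298 × 10^6.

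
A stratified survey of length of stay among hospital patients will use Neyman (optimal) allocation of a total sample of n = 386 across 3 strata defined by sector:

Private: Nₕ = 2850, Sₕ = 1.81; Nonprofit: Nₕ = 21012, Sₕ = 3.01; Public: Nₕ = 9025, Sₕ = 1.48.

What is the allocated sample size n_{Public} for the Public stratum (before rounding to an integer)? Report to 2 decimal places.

63.06

Neyman allocation: nₕ = n·NₕSₕ / Σⱼ NⱼSⱼ.
Σ NⱼSⱼ = 2850·1.81 + 21012·3.01 + 9025·1.48 = 81761.62.
n_{Public} = 386·9025·1.48 / 81761.62 = 63.06.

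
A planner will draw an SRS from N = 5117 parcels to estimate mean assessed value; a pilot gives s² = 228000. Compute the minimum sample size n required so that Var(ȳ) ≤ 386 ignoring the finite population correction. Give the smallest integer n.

591

Without fpc, n₀ = s²/D = 228000/386 = 590.6736.
Rounding up, n = 591.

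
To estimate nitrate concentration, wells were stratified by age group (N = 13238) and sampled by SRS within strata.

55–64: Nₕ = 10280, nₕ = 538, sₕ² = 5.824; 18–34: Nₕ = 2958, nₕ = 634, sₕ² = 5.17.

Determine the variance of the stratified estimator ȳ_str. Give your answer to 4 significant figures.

0.006506

Var(ȳ_str) = Σₕ Wₕ²(1 − fₕ)sₕ²/nₕ with Wₕ = Nₕ/N, N = 13238.
55–64: Wₕ = 0.77655235; term = 0.77655235²·(1 − 0.05233463)·5.824/538 = 0.0061863655.
18–34: Wₕ = 0.22344765; term = 0.22344765²·(1 − 0.21433401)·5.17/634 = 3.1988275 × 10^-4.
Sum = 0.0065062483.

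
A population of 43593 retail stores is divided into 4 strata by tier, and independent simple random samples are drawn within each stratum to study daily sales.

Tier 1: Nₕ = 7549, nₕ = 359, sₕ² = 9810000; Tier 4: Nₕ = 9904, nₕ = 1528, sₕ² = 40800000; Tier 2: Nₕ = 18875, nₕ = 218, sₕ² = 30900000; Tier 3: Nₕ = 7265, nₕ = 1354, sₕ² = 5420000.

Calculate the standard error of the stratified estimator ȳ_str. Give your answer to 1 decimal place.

Var(ȳ_str) = Σₕ Wₕ²(1 − fₕ)sₕ²/nₕ with Wₕ = Nₕ/N, N = 43593.
Tier 1: Wₕ = 0.17317000; term = 0.17317000²·(1 − 0.04755597)·9810000/359 = 780.47565.
Tier 4: Wₕ = 0.22719244; term = 0.22719244²·(1 − 0.15428110)·40800000/1528 = 1165.6028.
Tier 2: Wₕ = 0.43298236; term = 0.43298236²·(1 − 0.01154967)·30900000/218 = 26266.2.
Tier 3: Wₕ = 0.16665520; term = 0.16665520²·(1 − 0.18637302)·5420000/1354 = 90.457313.
Sum = 28302.736.
SE = √(28302.736) = 168.2.

168.2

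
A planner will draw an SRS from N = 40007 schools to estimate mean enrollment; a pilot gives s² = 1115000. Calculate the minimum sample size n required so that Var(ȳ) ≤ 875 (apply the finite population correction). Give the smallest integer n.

Without fpc, n₀ = s²/D = 1115000/875 = 1274.2857.
With fpc, (1 − n/N)·s²/n ≤ D requires n ≥ n₀/(1 + n₀/N) = 1274.2857/(1 + 1274.2857/40007) = 1234.9506.
Rounding up, n = 1235.

1235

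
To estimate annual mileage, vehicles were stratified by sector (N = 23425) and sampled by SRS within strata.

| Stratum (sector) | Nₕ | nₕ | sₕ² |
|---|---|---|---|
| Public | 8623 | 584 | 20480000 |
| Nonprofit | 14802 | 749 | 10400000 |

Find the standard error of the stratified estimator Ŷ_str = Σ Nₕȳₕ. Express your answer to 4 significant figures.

Var(Ŷ_str) = Σₕ Nₕ²(1 − fₕ)sₕ²/nₕ.
Public: 8623²·(1 − 584/8623)·20480000/584 = 2.4309584 × 10^12.
Nonprofit: 14802²·(1 − 749/14802)·10400000/749 = 2.8882911 × 10^12.
Sum = 5.3192495 × 10^12.
SE = √(5.3192495 × 10^12) = 2.306 × 10^6.

2.306 × 10^6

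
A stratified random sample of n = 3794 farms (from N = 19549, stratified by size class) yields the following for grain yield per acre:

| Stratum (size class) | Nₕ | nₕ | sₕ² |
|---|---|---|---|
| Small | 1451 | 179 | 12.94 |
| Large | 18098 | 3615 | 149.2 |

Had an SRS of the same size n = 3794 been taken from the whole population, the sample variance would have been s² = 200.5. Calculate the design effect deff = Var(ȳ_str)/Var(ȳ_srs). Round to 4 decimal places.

0.6728

Var(ȳ_str) = Σ Wₕ²(1−fₕ)sₕ²/nₕ with Wₕ = Nₕ/19549:
  Small: (1451/19549)²·(1−179/1451)·12.94/179 = 3.491296 × 10^-4
  Large: (18098/19549)²·(1−3615/18098)·149.2/3615 = 0.028307437
  → Var(ȳ_str) = 0.028656567.
Var(ȳ_srs) = (1 − 3794/19549)·200.5/3794 = 0.042590321.
deff = 0.028656567 / 0.042590321 = 0.6728.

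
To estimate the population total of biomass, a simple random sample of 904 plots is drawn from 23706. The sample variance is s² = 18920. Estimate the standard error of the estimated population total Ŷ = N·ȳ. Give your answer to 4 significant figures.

Var(Ŷ) = N²·Var(ȳ) = N²·(1 − n/N)·s²/n.
f = 904/23706 = 0.03813381; Var(ȳ) = 0.96186619·18920/904 = 20.131093.
Var(Ŷ) = 23706² · 20.131093 = 1.131316 × 10^10.
SE(Ŷ) = √(1.131316 × 10^10) = 106400.

106400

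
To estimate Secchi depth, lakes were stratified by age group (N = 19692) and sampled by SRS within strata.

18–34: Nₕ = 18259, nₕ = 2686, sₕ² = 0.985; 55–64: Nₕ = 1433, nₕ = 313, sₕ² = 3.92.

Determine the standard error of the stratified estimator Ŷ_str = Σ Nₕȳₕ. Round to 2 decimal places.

Var(Ŷ_str) = Σₕ Nₕ²(1 − fₕ)sₕ²/nₕ.
18–34: 18259²·(1 − 2686/18259)·0.985/2686 = 104274.83.
55–64: 1433²·(1 − 313/1433)·3.92/313 = 20100.458.
Sum = 124375.29.
SE = √(124375.29) = 352.67.

352.67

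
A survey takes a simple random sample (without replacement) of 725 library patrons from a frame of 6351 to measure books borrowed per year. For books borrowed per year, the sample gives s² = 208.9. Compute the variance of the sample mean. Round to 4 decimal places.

Under SRS without replacement, Var(ȳ) = (1 − f)·s²/n with f = n/N = 725/6351 = 0.11415525.
Var(ȳ) = (1 − 0.11415525)·208.9/725 = 0.88584475·0.28813793 = 0.25524547.

0.2552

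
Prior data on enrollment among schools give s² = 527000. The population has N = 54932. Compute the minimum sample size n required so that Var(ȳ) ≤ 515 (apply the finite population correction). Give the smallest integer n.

1005

Without fpc, n₀ = s²/D = 527000/515 = 1023.3010.
With fpc, (1 − n/N)·s²/n ≤ D requires n ≥ n₀/(1 + n₀/N) = 1023.3010/(1 + 1023.3010/54932) = 1004.5870.
Rounding up, n = 1005.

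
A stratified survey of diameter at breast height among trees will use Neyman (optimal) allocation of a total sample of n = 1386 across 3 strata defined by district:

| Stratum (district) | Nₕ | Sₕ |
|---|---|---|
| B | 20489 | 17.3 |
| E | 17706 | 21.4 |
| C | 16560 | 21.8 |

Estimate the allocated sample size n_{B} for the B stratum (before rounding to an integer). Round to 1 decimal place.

448.9

Neyman allocation: nₕ = n·NₕSₕ / Σⱼ NⱼSⱼ.
Σ NⱼSⱼ = 20489·17.3 + 17706·21.4 + 16560·21.8 = 1.0943761 × 10^6.
n_{B} = 1386·20489·17.3 / (1.0943761 × 10^6) = 448.9.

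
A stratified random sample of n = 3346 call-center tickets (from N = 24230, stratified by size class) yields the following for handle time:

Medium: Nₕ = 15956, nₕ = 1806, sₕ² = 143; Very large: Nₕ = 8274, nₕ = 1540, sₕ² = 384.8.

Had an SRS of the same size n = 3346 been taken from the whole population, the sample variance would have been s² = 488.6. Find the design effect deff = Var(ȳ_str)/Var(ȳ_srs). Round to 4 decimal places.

Var(ȳ_str) = Σ Wₕ²(1−fₕ)sₕ²/nₕ with Wₕ = Nₕ/24230:
  Medium: (15956/24230)²·(1−1806/15956)·143/1806 = 0.030450325
  Very large: (8274/24230)²·(1−1540/8274)·384.8/1540 = 0.023713526
  → Var(ȳ_str) = 0.054163851.
Var(ȳ_srs) = (1 − 3346/24230)·488.6/3346 = 0.12586002.
deff = 0.054163851 / 0.12586002 = 0.4303.

0.4303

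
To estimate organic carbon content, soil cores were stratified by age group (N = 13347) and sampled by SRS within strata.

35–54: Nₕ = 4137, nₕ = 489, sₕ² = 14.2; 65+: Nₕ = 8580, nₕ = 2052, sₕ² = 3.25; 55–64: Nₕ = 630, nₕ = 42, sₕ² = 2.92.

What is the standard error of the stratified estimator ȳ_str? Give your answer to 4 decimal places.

Var(ȳ_str) = Σₕ Wₕ²(1 − fₕ)sₕ²/nₕ with Wₕ = Nₕ/N, N = 13347.
35–54: Wₕ = 0.30995729; term = 0.30995729²·(1 − 0.11820160)·14.2/489 = 0.0024600986.
65+: Wₕ = 0.64284109; term = 0.64284109²·(1 − 0.23916084)·3.25/2052 = 4.9797337 × 10^-4.
55–64: Wₕ = 0.04720162; term = 0.04720162²·(1 − 0.06666667)·2.92/42 = 1.4457198 × 10^-4.
Sum = 0.003102644.
SE = √(0.003102644) = 0.0557.

0.0557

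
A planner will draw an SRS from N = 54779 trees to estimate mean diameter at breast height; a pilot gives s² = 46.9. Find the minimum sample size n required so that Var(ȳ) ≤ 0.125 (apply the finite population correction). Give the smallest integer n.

Without fpc, n₀ = s²/D = 46.9/0.125 = 375.2000.
With fpc, (1 − n/N)·s²/n ≤ D requires n ≥ n₀/(1 + n₀/N) = 375.2000/(1 + 375.2000/54779) = 372.6476.
Rounding up, n = 373.

373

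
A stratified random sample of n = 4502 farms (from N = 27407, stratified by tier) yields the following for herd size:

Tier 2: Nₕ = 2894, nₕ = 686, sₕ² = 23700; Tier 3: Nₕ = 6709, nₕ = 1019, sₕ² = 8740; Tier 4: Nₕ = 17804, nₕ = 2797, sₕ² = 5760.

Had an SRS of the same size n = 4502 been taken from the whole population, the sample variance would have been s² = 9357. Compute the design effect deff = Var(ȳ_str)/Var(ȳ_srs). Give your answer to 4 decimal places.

Var(ȳ_str) = Σ Wₕ²(1−fₕ)sₕ²/nₕ with Wₕ = Nₕ/27407:
  Tier 2: (2894/27407)²·(1−686/2894)·23700/686 = 0.29389949
  Tier 3: (6709/27407)²·(1−1019/6709)·8740/1019 = 0.43589743
  Tier 4: (17804/27407)²·(1−2797/17804)·5760/2797 = 0.73251831
  → Var(ȳ_str) = 1.4623152.
Var(ȳ_srs) = (1 − 4502/27407)·9357/4502 = 1.7370005.
deff = 1.4623152 / 1.7370005 = 0.8419.

0.8419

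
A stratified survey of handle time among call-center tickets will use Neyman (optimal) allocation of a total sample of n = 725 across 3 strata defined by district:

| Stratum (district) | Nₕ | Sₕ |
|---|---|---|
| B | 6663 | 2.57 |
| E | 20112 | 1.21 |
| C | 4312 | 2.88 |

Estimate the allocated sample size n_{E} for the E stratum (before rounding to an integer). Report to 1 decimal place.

Neyman allocation: nₕ = n·NₕSₕ / Σⱼ NⱼSⱼ.
Σ NⱼSⱼ = 6663·2.57 + 20112·1.21 + 4312·2.88 = 53877.99.
n_{E} = 725·20112·1.21 / 53877.99 = 327.5.

327.5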